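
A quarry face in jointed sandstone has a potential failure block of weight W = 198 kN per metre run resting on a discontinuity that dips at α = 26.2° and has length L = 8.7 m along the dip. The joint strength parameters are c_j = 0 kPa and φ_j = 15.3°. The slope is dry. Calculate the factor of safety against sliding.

Resolving the block weight along and normal to the plane and applying the Mohr–Coulomb strength on the joint:
N' = W cosα = 198·cos26.2° = 177.7 kN/m
Driving force T = W sinα = 198·sin26.2° = 87.4 kN/m
Resisting force R = c_j·L + N'·tanφ_j = 0·8.7 + 177.7·tan15.3° = 0.0 + 48.6 = 48.6 kN/m
FS = R / T = 48.6 / 87.4 = 0.556

FS = 0.56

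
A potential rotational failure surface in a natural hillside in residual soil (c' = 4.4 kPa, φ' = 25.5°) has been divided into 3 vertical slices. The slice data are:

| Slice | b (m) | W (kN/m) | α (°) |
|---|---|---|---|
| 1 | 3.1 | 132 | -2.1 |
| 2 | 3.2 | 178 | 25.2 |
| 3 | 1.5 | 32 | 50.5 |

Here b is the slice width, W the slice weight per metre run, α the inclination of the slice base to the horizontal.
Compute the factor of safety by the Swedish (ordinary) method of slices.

FS = 1.98

Ordinary method of slices: FS = Σ[c'·Δl_i + (W_i cosα_i)·tanφ'] / Σ W_i sinα_i, with Δl_i = b_i / cosα_i.
Slice 1: Δl = 3.1/cos(-2.1°) = 3.102 m; N'_1 = 132·cos(-2.1°) = 131.9; c'Δl = 13.65; W sinα = -4.8
Slice 2: Δl = 3.2/cos25.2° = 3.537 m; N'_2 = 178·cos25.2° = 161.1; c'Δl = 15.56; W sinα = 75.8
Slice 3: Δl = 1.5/cos50.5° = 2.358 m; N'_3 = 32·cos50.5° = 20.4; c'Δl = 10.38; W sinα = 24.7
Σc'Δl = 39.6 kN/m; ΣN' = 313.3 kN/m; ΣW sinα = 95.6 kN/m
Resisting = 39.6 + 313.3·tan25.5° = 39.6 + 149.4 = 189.0 kN/m
FS = 189.0 / 95.6 = 1.976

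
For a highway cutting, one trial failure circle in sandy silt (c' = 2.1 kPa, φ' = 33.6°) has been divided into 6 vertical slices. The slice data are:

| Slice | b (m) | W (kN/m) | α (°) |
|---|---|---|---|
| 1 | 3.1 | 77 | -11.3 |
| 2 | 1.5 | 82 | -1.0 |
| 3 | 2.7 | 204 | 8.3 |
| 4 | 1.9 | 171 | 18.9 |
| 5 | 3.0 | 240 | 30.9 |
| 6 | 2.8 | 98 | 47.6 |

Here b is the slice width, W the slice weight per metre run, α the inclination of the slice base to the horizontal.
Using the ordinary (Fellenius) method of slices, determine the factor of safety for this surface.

FS = 2.13

Ordinary method of slices: FS = Σ[c'·Δl_i + (W_i cosα_i)·tanφ'] / Σ W_i sinα_i, with Δl_i = b_i / cosα_i.
Slice 1: Δl = 3.1/cos(-11.3°) = 3.161 m; N'_1 = 77·cos(-11.3°) = 75.5; c'Δl = 6.64; W sinα = -15.1
Slice 2: Δl = 1.5/cos(-1.0°) = 1.500 m; N'_2 = 82·cos(-1.0°) = 82.0; c'Δl = 3.15; W sinα = -1.4
Slice 3: Δl = 2.7/cos8.3° = 2.729 m; N'_3 = 204·cos8.3° = 201.9; c'Δl = 5.73; W sinα = 29.4
Slice 4: Δl = 1.9/cos18.9° = 2.008 m; N'_4 = 171·cos18.9° = 161.8; c'Δl = 4.22; W sinα = 55.4
Slice 5: Δl = 3.0/cos30.9° = 3.496 m; N'_5 = 240·cos30.9° = 205.9; c'Δl = 7.34; W sinα = 123.2
Slice 6: Δl = 2.8/cos47.6° = 4.152 m; N'_6 = 98·cos47.6° = 66.1; c'Δl = 8.72; W sinα = 72.4
Σc'Δl = 35.8 kN/m; ΣN' = 793.2 kN/m; ΣW sinα = 263.9 kN/m
Resisting = 35.8 + 793.2·tan33.6° = 35.8 + 527.0 = 562.8 kN/m
FS = 562.8 / 263.9 = 2.132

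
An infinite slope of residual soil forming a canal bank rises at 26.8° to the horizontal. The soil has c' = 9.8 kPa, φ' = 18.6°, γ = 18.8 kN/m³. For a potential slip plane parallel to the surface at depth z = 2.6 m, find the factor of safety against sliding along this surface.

For an infinite slope with a slip plane parallel to the surface (no pore pressure): FS = [c' + γz cos²β tanφ'] / [γz sinβ cosβ].
γz = 18.8·2.6 = 48.88 kN/m²
Numerator = 9.8 + 48.88·cos²26.8°·tan18.6° = 9.8 + 48.88·0.7967·0.3365 = 22.906 kPa
Denominator = 48.88·sin26.8°·cos26.8° = 48.88·0.4509·0.8926 = 19.672 kPa
FS = 22.906 / 19.672 = 1.164

FS = 1.16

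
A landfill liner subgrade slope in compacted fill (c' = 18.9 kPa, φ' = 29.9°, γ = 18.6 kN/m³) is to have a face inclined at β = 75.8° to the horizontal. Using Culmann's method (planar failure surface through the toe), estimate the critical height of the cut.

H_c = 11.23 m

Culmann's analysis gives the critical failure plane at α_cr = (β + φ')/2 = (75.8 + 29.9)/2 = 52.8°, and the critical height
H_c = (4c'/γ) · sinβ cosφ' / [1 − cos(β − φ')]
    = (4·18.9/18.6) · sin75.8°·cos29.9° / [1 − cos(45.9°)]
    = 4.065 · 0.9694·0.8669 / [1 − 0.6959]
    = 4.065 · 0.8404 / 0.3041
    = 11.23 m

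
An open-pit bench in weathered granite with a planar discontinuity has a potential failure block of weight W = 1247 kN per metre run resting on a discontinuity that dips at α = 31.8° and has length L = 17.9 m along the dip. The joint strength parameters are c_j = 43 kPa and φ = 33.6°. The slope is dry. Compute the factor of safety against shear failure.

Resolving the block weight along and normal to the plane and applying the Mohr–Coulomb strength on the joint:
N' = W cosα = 1247·cos31.8° = 1059.8 kN/m
Driving force T = W sinα = 1247·sin31.8° = 657.1 kN/m
Resisting force R = c_j·L + N'·tanφ = 43·17.9 + 1059.8·tan33.6° = 769.7 + 704.1 = 1473.8 kN/m
FS = R / T = 1473.8 / 657.1 = 2.243

FS = 2.24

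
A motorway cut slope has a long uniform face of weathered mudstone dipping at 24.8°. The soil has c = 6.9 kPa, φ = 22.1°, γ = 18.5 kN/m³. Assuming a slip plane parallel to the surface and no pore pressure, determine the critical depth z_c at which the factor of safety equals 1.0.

Setting FS = 1.00 in FS = [c + γz cos²β tanφ] / [γz sinβ cosβ] and solving for z:
z = c / [γ cosβ (FS·sinβ − cosβ·tanφ)]
  = 6.9 / [18.5·cos24.8°·(1.00·sin24.8° − cos24.8°·tan22.1°)]
  = 6.9 / [18.5·0.9078·(1.00·0.4195 − 0.9078·0.4061)]
  = 6.9 / 0.8538 = 8.081 m

z_c = 8.08 m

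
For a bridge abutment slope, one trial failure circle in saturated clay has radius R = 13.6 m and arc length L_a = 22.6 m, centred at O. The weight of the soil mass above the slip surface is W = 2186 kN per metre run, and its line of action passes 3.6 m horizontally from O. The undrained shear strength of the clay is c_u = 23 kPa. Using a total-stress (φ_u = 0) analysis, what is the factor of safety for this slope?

FS = 0.90

Taking moments about the centre O, the resisting moment is provided by the undrained shear strength acting along the arc:
M_R = c_u·L_a·R = 23·22.60·13.6 = 7069.3 kN·m/m
M_D = W·d = 2186·3.6 = 7869.6 kN·m/m
FS = M_R / M_D = 7069.3 / 7869.6 = 0.898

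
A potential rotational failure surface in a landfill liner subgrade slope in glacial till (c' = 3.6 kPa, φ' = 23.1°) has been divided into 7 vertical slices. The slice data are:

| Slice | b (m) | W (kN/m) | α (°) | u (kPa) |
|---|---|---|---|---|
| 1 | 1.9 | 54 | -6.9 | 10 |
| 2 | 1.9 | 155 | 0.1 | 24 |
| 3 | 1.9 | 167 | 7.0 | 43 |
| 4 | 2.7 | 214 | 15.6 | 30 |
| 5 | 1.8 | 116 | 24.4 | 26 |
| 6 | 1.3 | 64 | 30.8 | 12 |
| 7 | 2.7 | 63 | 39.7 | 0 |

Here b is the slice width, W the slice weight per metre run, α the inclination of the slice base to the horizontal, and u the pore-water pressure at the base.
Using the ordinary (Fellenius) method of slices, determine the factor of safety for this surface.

Ordinary method of slices: FS = Σ[c'·Δl_i + (W_i cosα_i − u_i·Δl_i)·tanφ'] / Σ W_i sinα_i, with Δl_i = b_i / cosα_i.
Slice 1: Δl = 1.9/cos(-6.9°) = 1.914 m; N'_1 = 54·cos(-6.9°) − 10·1.914 = 34.5; c'Δl = 6.89; W sinα = -6.5
Slice 2: Δl = 1.9/cos0.1° = 1.900 m; N'_2 = 155·cos0.1° − 24·1.900 = 109.4; c'Δl = 6.84; W sinα = 0.3
Slice 3: Δl = 1.9/cos7.0° = 1.914 m; N'_3 = 167·cos7.0° − 43·1.914 = 83.4; c'Δl = 6.89; W sinα = 20.4
Slice 4: Δl = 2.7/cos15.6° = 2.803 m; N'_4 = 214·cos15.6° − 30·2.803 = 122.0; c'Δl = 10.09; W sinα = 57.5
Slice 5: Δl = 1.8/cos24.4° = 1.977 m; N'_5 = 116·cos24.4° − 26·1.977 = 54.2; c'Δl = 7.12; W sinα = 47.9
Slice 6: Δl = 1.3/cos30.8° = 1.513 m; N'_6 = 64·cos30.8° − 12·1.513 = 36.8; c'Δl = 5.45; W sinα = 32.8
Slice 7: Δl = 2.7/cos39.7° = 3.509 m; N'_7 = 63·cos39.7° − 0·3.509 = 48.5; c'Δl = 12.63; W sinα = 40.2
Σc'Δl = 55.9 kN/m; ΣN' = 488.9 kN/m; ΣW sinα = 192.6 kN/m
Resisting = 55.9 + 488.9·tan23.1° = 55.9 + 208.5 = 264.4 kN/m
FS = 264.4 / 192.6 = 1.373

FS = 1.37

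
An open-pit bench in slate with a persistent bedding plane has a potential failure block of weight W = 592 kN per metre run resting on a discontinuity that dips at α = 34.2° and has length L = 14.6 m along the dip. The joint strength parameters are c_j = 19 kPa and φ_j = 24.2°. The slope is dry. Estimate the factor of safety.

Resolving the block weight along and normal to the plane and applying the Mohr–Coulomb strength on the joint:
N' = W cosα = 592·cos34.2° = 489.6 kN/m
Driving force T = W sinα = 592·sin34.2° = 332.8 kN/m
Resisting force R = c_j·L + N'·tanφ_j = 19·14.6 + 489.6·tan24.2° = 277.4 + 220.0 = 497.4 kN/m
FS = R / T = 497.4 / 332.8 = 1.495

FS = 1.49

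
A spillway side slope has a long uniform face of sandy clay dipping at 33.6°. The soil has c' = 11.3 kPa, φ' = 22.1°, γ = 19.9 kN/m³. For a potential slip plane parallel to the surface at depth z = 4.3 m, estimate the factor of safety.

FS = 0.90

For an infinite slope with a slip plane parallel to the surface (no pore pressure): FS = [c' + γz cos²β tanφ'] / [γz sinβ cosβ].
γz = 19.9·4.3 = 85.57 kN/m²
Numerator = 11.3 + 85.57·cos²33.6°·tan22.1° = 11.3 + 85.57·0.6938·0.4061 = 35.406 kPa
Denominator = 85.57·sin33.6°·cos33.6° = 85.57·0.5534·0.8329 = 39.442 kPa
FS = 35.406 / 39.442 = 0.898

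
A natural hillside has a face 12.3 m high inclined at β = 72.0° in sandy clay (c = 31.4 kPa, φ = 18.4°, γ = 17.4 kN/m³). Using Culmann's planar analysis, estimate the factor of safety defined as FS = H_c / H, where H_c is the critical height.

FS = 1.30

H_c = (4c/γ) · sinβ cosφ / [1 − cos(β − φ)]
    = (4·31.4/17.4) · sin72.0°·cos18.4° / [1 − cos53.6°]
    = 7.218 · 0.9024 / 0.4066 = 16.02 m
FS = H_c / H = 16.02 / 12.3 = 1.303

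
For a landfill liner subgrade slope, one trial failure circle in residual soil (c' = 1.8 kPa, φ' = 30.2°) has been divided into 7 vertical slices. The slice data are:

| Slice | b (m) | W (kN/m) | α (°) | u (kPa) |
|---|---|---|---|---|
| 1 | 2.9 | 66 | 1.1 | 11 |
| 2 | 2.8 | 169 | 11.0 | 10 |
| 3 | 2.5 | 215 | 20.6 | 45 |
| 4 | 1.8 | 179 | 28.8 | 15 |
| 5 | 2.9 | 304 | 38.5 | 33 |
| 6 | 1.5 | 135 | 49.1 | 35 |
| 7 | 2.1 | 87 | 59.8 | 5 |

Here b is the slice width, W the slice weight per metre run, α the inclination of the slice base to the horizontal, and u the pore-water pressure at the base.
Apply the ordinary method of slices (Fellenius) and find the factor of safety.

FS = 0.61

Ordinary method of slices: FS = Σ[c'·Δl_i + (W_i cosα_i − u_i·Δl_i)·tanφ'] / Σ W_i sinα_i, with Δl_i = b_i / cosα_i.
Slice 1: Δl = 2.9/cos1.1° = 2.901 m; N'_1 = 66·cos1.1° − 11·2.901 = 34.1; c'Δl = 5.22; W sinα = 1.3
Slice 2: Δl = 2.8/cos11.0° = 2.852 m; N'_2 = 169·cos11.0° − 10·2.852 = 137.4; c'Δl = 5.13; W sinα = 32.2
Slice 3: Δl = 2.5/cos20.6° = 2.671 m; N'_3 = 215·cos20.6° − 45·2.671 = 81.1; c'Δl = 4.81; W sinα = 75.6
Slice 4: Δl = 1.8/cos28.8° = 2.054 m; N'_4 = 179·cos28.8° − 15·2.054 = 126.0; c'Δl = 3.70; W sinα = 86.2
Slice 5: Δl = 2.9/cos38.5° = 3.706 m; N'_5 = 304·cos38.5° − 33·3.706 = 115.6; c'Δl = 6.67; W sinα = 189.2
Slice 6: Δl = 1.5/cos49.1° = 2.291 m; N'_6 = 135·cos49.1° − 35·2.291 = 8.2; c'Δl = 4.12; W sinα = 102.0
Slice 7: Δl = 2.1/cos59.8° = 4.175 m; N'_7 = 87·cos59.8° − 5·4.175 = 22.9; c'Δl = 7.51; W sinα = 75.2
Σc'Δl = 37.2 kN/m; ΣN' = 525.3 kN/m; ΣW sinα = 561.9 kN/m
Resisting = 37.2 + 525.3·tan30.2° = 37.2 + 305.7 = 342.9 kN/m
FS = 342.9 / 561.9 = 0.610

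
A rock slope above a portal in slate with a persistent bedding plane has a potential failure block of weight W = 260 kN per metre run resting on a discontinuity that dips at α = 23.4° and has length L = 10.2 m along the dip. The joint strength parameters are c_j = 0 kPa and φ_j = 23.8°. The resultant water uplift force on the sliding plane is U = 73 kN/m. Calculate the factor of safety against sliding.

Resolving the block weight along and normal to the plane and applying the Mohr–Coulomb strength on the joint:
N' = W cosα − U = 260·cos23.4° − 73 = 165.6 kN/m
Driving force T = W sinα = 260·sin23.4° = 103.3 kN/m
Resisting force R = c_j·L + N'·tanφ_j = 0·10.2 + 165.6·tan23.8° = 0.0 + 73.0 = 73.0 kN/m
FS = R / T = 73.0 / 103.3 = 0.707

FS = 0.71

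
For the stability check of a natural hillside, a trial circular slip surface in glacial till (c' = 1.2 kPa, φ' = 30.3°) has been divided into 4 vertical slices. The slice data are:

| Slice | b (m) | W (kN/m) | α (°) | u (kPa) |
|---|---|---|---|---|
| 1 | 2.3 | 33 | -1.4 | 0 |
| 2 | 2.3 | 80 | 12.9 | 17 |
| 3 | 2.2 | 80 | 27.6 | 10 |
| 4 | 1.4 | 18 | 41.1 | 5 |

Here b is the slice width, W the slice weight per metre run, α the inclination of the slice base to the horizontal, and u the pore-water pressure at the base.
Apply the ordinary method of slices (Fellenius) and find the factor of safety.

FS = 1.24

Ordinary method of slices: FS = Σ[c'·Δl_i + (W_i cosα_i − u_i·Δl_i)·tanφ'] / Σ W_i sinα_i, with Δl_i = b_i / cosα_i.
Slice 1: Δl = 2.3/cos(-1.4°) = 2.301 m; N'_1 = 33·cos(-1.4°) − 0·2.301 = 33.0; c'Δl = 2.76; W sinα = -0.8
Slice 2: Δl = 2.3/cos12.9° = 2.360 m; N'_2 = 80·cos12.9° − 17·2.360 = 37.9; c'Δl = 2.83; W sinα = 17.9
Slice 3: Δl = 2.2/cos27.6° = 2.482 m; N'_3 = 80·cos27.6° − 10·2.482 = 46.1; c'Δl = 2.98; W sinα = 37.1
Slice 4: Δl = 1.4/cos41.1° = 1.858 m; N'_4 = 18·cos41.1° − 5·1.858 = 4.3; c'Δl = 2.23; W sinα = 11.8
Σc'Δl = 10.8 kN/m; ΣN' = 121.2 kN/m; ΣW sinα = 66.0 kN/m
Resisting = 10.8 + 121.2·tan30.3° = 10.8 + 70.8 = 81.6 kN/m
FS = 81.6 / 66.0 = 1.238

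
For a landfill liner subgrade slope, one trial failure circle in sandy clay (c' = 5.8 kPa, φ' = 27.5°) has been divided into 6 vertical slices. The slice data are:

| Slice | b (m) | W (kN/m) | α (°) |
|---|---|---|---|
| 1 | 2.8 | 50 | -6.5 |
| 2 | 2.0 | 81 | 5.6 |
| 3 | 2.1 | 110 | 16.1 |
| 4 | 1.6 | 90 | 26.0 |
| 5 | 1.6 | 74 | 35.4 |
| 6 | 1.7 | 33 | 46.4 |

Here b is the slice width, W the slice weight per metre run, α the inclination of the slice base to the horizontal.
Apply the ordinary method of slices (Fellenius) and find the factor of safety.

Ordinary method of slices: FS = Σ[c'·Δl_i + (W_i cosα_i)·tanφ'] / Σ W_i sinα_i, with Δl_i = b_i / cosα_i.
Slice 1: Δl = 2.8/cos(-6.5°) = 2.818 m; N'_1 = 50·cos(-6.5°) = 49.7; c'Δl = 16.35; W sinα = -5.7
Slice 2: Δl = 2.0/cos5.6° = 2.010 m; N'_2 = 81·cos5.6° = 80.6; c'Δl = 11.66; W sinα = 7.9
Slice 3: Δl = 2.1/cos16.1° = 2.186 m; N'_3 = 110·cos16.1° = 105.7; c'Δl = 12.68; W sinα = 30.5
Slice 4: Δl = 1.6/cos26.0° = 1.780 m; N'_4 = 90·cos26.0° = 80.9; c'Δl = 10.32; W sinα = 39.5
Slice 5: Δl = 1.6/cos35.4° = 1.963 m; N'_5 = 74·cos35.4° = 60.3; c'Δl = 11.38; W sinα = 42.9
Slice 6: Δl = 1.7/cos46.4° = 2.465 m; N'_6 = 33·cos46.4° = 22.8; c'Δl = 14.30; W sinα = 23.9
Σc'Δl = 76.7 kN/m; ΣN' = 399.9 kN/m; ΣW sinα = 139.0 kN/m
Resisting = 76.7 + 399.9·tan27.5° = 76.7 + 208.2 = 284.9 kN/m
FS = 284.9 / 139.0 = 2.050

FS = 2.05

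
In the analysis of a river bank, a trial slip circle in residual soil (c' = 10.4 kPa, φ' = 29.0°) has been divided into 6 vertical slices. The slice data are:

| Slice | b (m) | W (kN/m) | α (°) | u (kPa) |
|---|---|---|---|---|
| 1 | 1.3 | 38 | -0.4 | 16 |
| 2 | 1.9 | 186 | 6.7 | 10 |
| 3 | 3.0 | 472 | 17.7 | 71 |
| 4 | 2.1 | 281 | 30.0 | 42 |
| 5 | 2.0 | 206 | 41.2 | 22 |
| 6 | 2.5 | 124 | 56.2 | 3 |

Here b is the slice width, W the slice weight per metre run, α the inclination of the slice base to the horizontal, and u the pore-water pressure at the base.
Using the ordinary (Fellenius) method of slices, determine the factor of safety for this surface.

FS = 1.02

Ordinary method of slices: FS = Σ[c'·Δl_i + (W_i cosα_i − u_i·Δl_i)·tanφ'] / Σ W_i sinα_i, with Δl_i = b_i / cosα_i.
Slice 1: Δl = 1.3/cos(-0.4°) = 1.300 m; N'_1 = 38·cos(-0.4°) − 16·1.300 = 17.2; c'Δl = 13.52; W sinα = -0.3
Slice 2: Δl = 1.9/cos6.7° = 1.913 m; N'_2 = 186·cos6.7° − 10·1.913 = 165.6; c'Δl = 19.90; W sinα = 21.7
Slice 3: Δl = 3.0/cos17.7° = 3.149 m; N'_3 = 472·cos17.7° − 71·3.149 = 226.1; c'Δl = 32.75; W sinα = 143.5
Slice 4: Δl = 2.1/cos30.0° = 2.425 m; N'_4 = 281·cos30.0° − 42·2.425 = 141.5; c'Δl = 25.22; W sinα = 140.5
Slice 5: Δl = 2.0/cos41.2° = 2.658 m; N'_5 = 206·cos41.2° − 22·2.658 = 96.5; c'Δl = 27.64; W sinα = 135.7
Slice 6: Δl = 2.5/cos56.2° = 4.494 m; N'_6 = 124·cos56.2° − 3·4.494 = 55.5; c'Δl = 46.74; W sinα = 103.0
Σc'Δl = 165.8 kN/m; ΣN' = 702.4 kN/m; ΣW sinα = 544.2 kN/m
Resisting = 165.8 + 702.4·tan29.0° = 165.8 + 389.3 = 555.1 kN/m
FS = 555.1 / 544.2 = 1.020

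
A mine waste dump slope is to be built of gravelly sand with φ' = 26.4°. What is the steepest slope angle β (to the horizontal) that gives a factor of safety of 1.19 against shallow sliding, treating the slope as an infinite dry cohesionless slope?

β = 22.6°

For an infinite dry cohesionless slope FS = tanφ'/tanβ, so tanβ = tanφ' / FS.
tanβ = tan26.4° / 1.19 = 0.4964 / 1.19 = 0.4171
β = arctan(0.4171) = 22.64°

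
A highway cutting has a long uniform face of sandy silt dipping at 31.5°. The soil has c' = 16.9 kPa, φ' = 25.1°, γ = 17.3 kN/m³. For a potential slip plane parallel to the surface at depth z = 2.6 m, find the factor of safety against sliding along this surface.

For an infinite slope with a slip plane parallel to the surface (no pore pressure): FS = [c' + γz cos²β tanφ'] / [γz sinβ cosβ].
γz = 17.3·2.6 = 44.98 kN/m²
Numerator = 16.9 + 44.98·cos²31.5°·tan25.1° = 16.9 + 44.98·0.7270·0.4684 = 32.218 kPa
Denominator = 44.98·sin31.5°·cos31.5° = 44.98·0.5225·0.8526 = 20.039 kPa
FS = 32.218 / 20.039 = 1.608

FS = 1.61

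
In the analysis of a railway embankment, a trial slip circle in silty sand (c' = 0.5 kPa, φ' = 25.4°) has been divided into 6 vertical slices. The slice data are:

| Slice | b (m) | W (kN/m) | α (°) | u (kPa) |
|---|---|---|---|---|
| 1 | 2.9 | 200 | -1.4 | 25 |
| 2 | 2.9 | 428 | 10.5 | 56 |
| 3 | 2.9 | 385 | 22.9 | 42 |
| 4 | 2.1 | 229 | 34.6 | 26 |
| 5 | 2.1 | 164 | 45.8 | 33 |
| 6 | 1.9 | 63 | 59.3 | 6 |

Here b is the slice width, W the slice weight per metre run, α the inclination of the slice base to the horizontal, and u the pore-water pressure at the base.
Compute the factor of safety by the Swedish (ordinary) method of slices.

Ordinary method of slices: FS = Σ[c'·Δl_i + (W_i cosα_i − u_i·Δl_i)·tanφ'] / Σ W_i sinα_i, with Δl_i = b_i / cosα_i.
Slice 1: Δl = 2.9/cos(-1.4°) = 2.901 m; N'_1 = 200·cos(-1.4°) − 25·2.901 = 127.4; c'Δl = 1.45; W sinα = -4.9
Slice 2: Δl = 2.9/cos10.5° = 2.949 m; N'_2 = 428·cos10.5° − 56·2.949 = 255.7; c'Δl = 1.47; W sinα = 78.0
Slice 3: Δl = 2.9/cos22.9° = 3.148 m; N'_3 = 385·cos22.9° − 42·3.148 = 222.4; c'Δl = 1.57; W sinα = 149.8
Slice 4: Δl = 2.1/cos34.6° = 2.551 m; N'_4 = 229·cos34.6° − 26·2.551 = 122.2; c'Δl = 1.28; W sinα = 130.0
Slice 5: Δl = 2.1/cos45.8° = 3.012 m; N'_5 = 164·cos45.8° − 33·3.012 = 14.9; c'Δl = 1.51; W sinα = 117.6
Slice 6: Δl = 1.9/cos59.3° = 3.722 m; N'_6 = 63·cos59.3° − 6·3.722 = 9.8; c'Δl = 1.86; W sinα = 54.2
Σc'Δl = 9.1 kN/m; ΣN' = 752.5 kN/m; ΣW sinα = 524.7 kN/m
Resisting = 9.1 + 752.5·tan25.4° = 9.1 + 357.3 = 366.4 kN/m
FS = 366.4 / 524.7 = 0.698

FS = 0.70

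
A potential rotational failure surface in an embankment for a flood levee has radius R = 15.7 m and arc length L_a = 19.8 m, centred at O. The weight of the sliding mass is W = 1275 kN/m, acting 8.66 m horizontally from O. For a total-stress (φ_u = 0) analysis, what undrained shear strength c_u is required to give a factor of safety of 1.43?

FS = c_u·L_a·R / (W·d), so c_u = FS·W·d / (L_a·R).
c_u = 1.43·1275·8.66 / (19.80·15.7) = 15789.3 / 310.86 = 50.79 kPa

c_u = 50.8 kPa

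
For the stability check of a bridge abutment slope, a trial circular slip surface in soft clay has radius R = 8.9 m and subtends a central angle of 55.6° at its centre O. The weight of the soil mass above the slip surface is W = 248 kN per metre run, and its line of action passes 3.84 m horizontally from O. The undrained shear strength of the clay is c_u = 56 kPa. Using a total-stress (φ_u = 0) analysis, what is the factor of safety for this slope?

FS = 4.52

Taking moments about the centre O, the resisting moment is provided by the undrained shear strength acting along the arc:
Arc length L_a = R·θ = 8.9·(55.6°·π/180) = 8.9·0.9704 = 8.64 m
M_R = c_u·L_a·R = 56·8.64·8.9 = 4304.5 kN·m/m
M_D = W·d = 248·3.84 = 952.3 kN·m/m
FS = M_R / M_D = 4304.5 / 952.3 = 4.520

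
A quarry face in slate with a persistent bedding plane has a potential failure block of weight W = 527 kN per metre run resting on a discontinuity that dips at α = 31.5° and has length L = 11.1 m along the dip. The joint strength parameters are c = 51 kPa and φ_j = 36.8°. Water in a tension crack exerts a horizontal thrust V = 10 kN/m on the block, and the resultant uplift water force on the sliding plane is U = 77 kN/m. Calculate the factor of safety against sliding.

FS = 2.96

Resolving the block weight along and normal to the plane and applying the Mohr–Coulomb strength on the joint:
N' = W cosα − U − V sinα = 527·cos31.5° − 77 − 10·sin31.5° = 367.1 kN/m
Driving force T = W sinα + V cosα = 527·sin31.5° + 10·cos31.5° = 283.9 kN/m
Resisting force R = c·L + N'·tanφ_j = 51·11.1 + 367.1·tan36.8° = 566.1 + 274.6 = 840.7 kN/m
FS = R / T = 840.7 / 283.9 = 2.962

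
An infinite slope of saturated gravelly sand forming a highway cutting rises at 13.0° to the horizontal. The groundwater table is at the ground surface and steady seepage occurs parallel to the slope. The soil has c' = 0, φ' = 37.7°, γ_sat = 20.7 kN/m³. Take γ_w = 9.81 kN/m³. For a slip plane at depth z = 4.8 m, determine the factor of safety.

With seepage parallel to the slope and the water table at the surface, the effective normal stress on the slip plane uses the buoyant unit weight γ' = γ_sat − γ_w while the driving shear stress uses γ_sat:
FS = [c' + γ' z cos²β tanφ'] / [γ_sat z sinβ cosβ]
(For c' = 0 this reduces to FS = (γ'/γ_sat)·tanφ'/tanβ.)
γ' = 20.7 − 9.81 = 10.89 kN/m³
Numerator = 0.0 + 10.89·4.8·cos²13.0°·tan37.7° = 0.0 + 10.89·4.8·0.9494·0.7729 = 38.356 kPa
Denominator = 20.7·4.8·sin13.0°·cos13.0° = 20.7·4.8·0.2250·0.9744 = 21.778 kPa
FS = 38.356 / 21.778 = 1.761

FS = 1.76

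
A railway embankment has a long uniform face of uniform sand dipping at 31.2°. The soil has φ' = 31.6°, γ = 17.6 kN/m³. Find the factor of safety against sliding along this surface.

FS = 1.02

For a dry cohesionless infinite slope the factor of safety is FS = tanφ' / tanβ.
FS = tan31.6° / tan31.2° = 0.6152 / 0.6056 = 1.016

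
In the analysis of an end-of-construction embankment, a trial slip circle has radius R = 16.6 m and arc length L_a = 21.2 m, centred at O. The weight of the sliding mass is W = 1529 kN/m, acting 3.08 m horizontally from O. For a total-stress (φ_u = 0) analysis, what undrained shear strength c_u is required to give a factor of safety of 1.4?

FS = c_u·L_a·R / (W·d), so c_u = FS·W·d / (L_a·R).
c_u = 1.4·1529·3.08 / (21.20·16.6) = 6593.0 / 351.92 = 18.73 kPa

c_u = 18.7 kPa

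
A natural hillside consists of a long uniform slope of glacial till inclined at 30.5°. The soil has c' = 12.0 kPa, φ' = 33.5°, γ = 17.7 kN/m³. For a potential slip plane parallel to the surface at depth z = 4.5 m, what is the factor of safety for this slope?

For an infinite slope with a slip plane parallel to the surface (no pore pressure): FS = [c' + γz cos²β tanφ'] / [γz sinβ cosβ].
γz = 17.7·4.5 = 79.65 kN/m²
Numerator = 12.0 + 79.65·cos²30.5°·tan33.5° = 12.0 + 79.65·0.7424·0.6619 = 51.139 kPa
Denominator = 79.65·sin30.5°·cos30.5° = 79.65·0.5075·0.8616 = 34.832 kPa
FS = 51.139 / 34.832 = 1.468

FS = 1.47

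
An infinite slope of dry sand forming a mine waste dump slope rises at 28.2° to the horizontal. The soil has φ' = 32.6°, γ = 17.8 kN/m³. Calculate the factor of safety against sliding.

For a dry cohesionless infinite slope the factor of safety is FS = tanφ' / tanβ.
FS = tan32.6° / tan28.2° = 0.6395 / 0.5362 = 1.193

FS = 1.19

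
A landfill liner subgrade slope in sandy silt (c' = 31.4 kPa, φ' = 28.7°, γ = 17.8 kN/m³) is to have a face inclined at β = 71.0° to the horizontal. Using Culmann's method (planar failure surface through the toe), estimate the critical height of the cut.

Culmann's analysis gives the critical failure plane at α_cr = (β + φ')/2 = (71.0 + 28.7)/2 = 49.9°, and the critical height
H_c = (4c'/γ) · sinβ cosφ' / [1 − cos(β − φ')]
    = (4·31.4/17.8) · sin71.0°·cos28.7° / [1 − cos(42.3°)]
    = 7.056 · 0.9455·0.8771 / [1 − 0.7396]
    = 7.056 · 0.8294 / 0.2604
    = 22.48 m

H_c = 22.48 m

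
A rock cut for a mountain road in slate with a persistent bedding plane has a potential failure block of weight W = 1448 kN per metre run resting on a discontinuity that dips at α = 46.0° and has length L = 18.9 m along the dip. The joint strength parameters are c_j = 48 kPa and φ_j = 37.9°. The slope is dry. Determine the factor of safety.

Resolving the block weight along and normal to the plane and applying the Mohr–Coulomb strength on the joint:
N' = W cosα = 1448·cos46.0° = 1005.9 kN/m
Driving force T = W sinα = 1448·sin46.0° = 1041.6 kN/m
Resisting force R = c_j·L + N'·tanφ_j = 48·18.9 + 1005.9·tan37.9° = 907.2 + 783.0 = 1690.2 kN/m
FS = R / T = 1690.2 / 1041.6 = 1.623

FS = 1.62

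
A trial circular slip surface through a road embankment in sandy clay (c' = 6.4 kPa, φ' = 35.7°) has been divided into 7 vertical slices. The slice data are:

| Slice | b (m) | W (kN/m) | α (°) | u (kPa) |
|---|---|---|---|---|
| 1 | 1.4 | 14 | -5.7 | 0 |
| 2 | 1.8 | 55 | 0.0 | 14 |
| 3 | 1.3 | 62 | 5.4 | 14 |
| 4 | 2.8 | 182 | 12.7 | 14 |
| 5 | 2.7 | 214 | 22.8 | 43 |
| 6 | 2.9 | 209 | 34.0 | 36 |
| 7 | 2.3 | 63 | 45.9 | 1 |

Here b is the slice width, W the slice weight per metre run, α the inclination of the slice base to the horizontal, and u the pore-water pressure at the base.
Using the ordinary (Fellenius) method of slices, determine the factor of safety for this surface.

FS = 1.33

Ordinary method of slices: FS = Σ[c'·Δl_i + (W_i cosα_i − u_i·Δl_i)·tanφ'] / Σ W_i sinα_i, with Δl_i = b_i / cosα_i.
Slice 1: Δl = 1.4/cos(-5.7°) = 1.407 m; N'_1 = 14·cos(-5.7°) − 0·1.407 = 13.9; c'Δl = 9.00; W sinα = -1.4
Slice 2: Δl = 1.8/cos0.0° = 1.800 m; N'_2 = 55·cos0.0° − 14·1.800 = 29.8; c'Δl = 11.52; W sinα = 0.0
Slice 3: Δl = 1.3/cos5.4° = 1.306 m; N'_3 = 62·cos5.4° − 14·1.306 = 43.4; c'Δl = 8.36; W sinα = 5.8
Slice 4: Δl = 2.8/cos12.7° = 2.870 m; N'_4 = 182·cos12.7° − 14·2.870 = 137.4; c'Δl = 18.37; W sinα = 40.0
Slice 5: Δl = 2.7/cos22.8° = 2.929 m; N'_5 = 214·cos22.8° − 43·2.929 = 71.3; c'Δl = 18.74; W sinα = 82.9
Slice 6: Δl = 2.9/cos34.0° = 3.498 m; N'_6 = 209·cos34.0° − 36·3.498 = 47.3; c'Δl = 22.39; W sinα = 116.9
Slice 7: Δl = 2.3/cos45.9° = 3.305 m; N'_7 = 63·cos45.9° − 1·3.305 = 40.5; c'Δl = 21.15; W sinα = 45.2
Σc'Δl = 109.5 kN/m; ΣN' = 383.8 kN/m; ΣW sinα = 289.5 kN/m
Resisting = 109.5 + 383.8·tan35.7° = 109.5 + 275.8 = 385.3 kN/m
FS = 385.3 / 289.5 = 1.331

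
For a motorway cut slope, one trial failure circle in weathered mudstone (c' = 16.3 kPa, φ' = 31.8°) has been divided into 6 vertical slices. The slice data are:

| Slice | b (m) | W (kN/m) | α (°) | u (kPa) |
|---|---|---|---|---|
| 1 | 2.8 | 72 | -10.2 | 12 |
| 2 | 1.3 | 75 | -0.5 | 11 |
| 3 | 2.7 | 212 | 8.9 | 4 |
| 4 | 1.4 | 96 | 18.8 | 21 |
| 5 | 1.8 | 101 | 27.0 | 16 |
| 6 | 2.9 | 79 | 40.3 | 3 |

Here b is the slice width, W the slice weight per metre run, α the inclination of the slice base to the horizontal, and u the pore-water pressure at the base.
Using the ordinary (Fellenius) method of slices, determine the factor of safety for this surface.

FS = 3.52

Ordinary method of slices: FS = Σ[c'·Δl_i + (W_i cosα_i − u_i·Δl_i)·tanφ'] / Σ W_i sinα_i, with Δl_i = b_i / cosα_i.
Slice 1: Δl = 2.8/cos(-10.2°) = 2.845 m; N'_1 = 72·cos(-10.2°) − 12·2.845 = 36.7; c'Δl = 46.37; W sinα = -12.8
Slice 2: Δl = 1.3/cos(-0.5°) = 1.300 m; N'_2 = 75·cos(-0.5°) − 11·1.300 = 60.7; c'Δl = 21.19; W sinα = -0.7
Slice 3: Δl = 2.7/cos8.9° = 2.733 m; N'_3 = 212·cos8.9° − 4·2.733 = 198.5; c'Δl = 44.55; W sinα = 32.8
Slice 4: Δl = 1.4/cos18.8° = 1.479 m; N'_4 = 96·cos18.8° − 21·1.479 = 59.8; c'Δl = 24.11; W sinα = 30.9
Slice 5: Δl = 1.8/cos27.0° = 2.020 m; N'_5 = 101·cos27.0° − 16·2.020 = 57.7; c'Δl = 32.93; W sinα = 45.9
Slice 6: Δl = 2.9/cos40.3° = 3.802 m; N'_6 = 79·cos40.3° − 3·3.802 = 48.8; c'Δl = 61.98; W sinα = 51.1
Σc'Δl = 231.1 kN/m; ΣN' = 462.3 kN/m; ΣW sinα = 147.3 kN/m
Resisting = 231.1 + 462.3·tan31.8° = 231.1 + 286.6 = 517.7 kN/m
FS = 517.7 / 147.3 = 3.515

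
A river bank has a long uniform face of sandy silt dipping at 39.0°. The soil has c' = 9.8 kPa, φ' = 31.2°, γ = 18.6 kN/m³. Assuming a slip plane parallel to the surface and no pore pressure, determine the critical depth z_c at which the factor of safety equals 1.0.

z_c = 4.27 m

Setting FS = 1.00 in FS = [c' + γz cos²β tanφ'] / [γz sinβ cosβ] and solving for z:
z = c' / [γ cosβ (FS·sinβ − cosβ·tanφ')]
  = 9.8 / [18.6·cos39.0°·(1.00·sin39.0° − cos39.0°·tan31.2°)]
  = 9.8 / [18.6·0.7771·(1.00·0.6293 − 0.7771·0.6056)]
  = 9.8 / 2.2935 = 4.273 m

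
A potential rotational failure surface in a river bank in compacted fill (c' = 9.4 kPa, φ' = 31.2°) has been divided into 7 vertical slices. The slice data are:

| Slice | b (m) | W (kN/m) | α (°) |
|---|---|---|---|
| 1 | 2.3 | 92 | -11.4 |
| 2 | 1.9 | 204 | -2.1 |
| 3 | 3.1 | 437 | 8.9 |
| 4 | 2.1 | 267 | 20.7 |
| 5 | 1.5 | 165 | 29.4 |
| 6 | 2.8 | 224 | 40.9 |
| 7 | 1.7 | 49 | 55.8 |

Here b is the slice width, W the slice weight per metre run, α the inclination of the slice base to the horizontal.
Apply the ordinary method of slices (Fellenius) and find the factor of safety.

FS = 2.39

Ordinary method of slices: FS = Σ[c'·Δl_i + (W_i cosα_i)·tanφ'] / Σ W_i sinα_i, with Δl_i = b_i / cosα_i.
Slice 1: Δl = 2.3/cos(-11.4°) = 2.346 m; N'_1 = 92·cos(-11.4°) = 90.2; c'Δl = 22.06; W sinα = -18.2
Slice 2: Δl = 1.9/cos(-2.1°) = 1.901 m; N'_2 = 204·cos(-2.1°) = 203.9; c'Δl = 17.87; W sinα = -7.5
Slice 3: Δl = 3.1/cos8.9° = 3.138 m; N'_3 = 437·cos8.9° = 431.7; c'Δl = 29.50; W sinα = 67.6
Slice 4: Δl = 2.1/cos20.7° = 2.245 m; N'_4 = 267·cos20.7° = 249.8; c'Δl = 21.10; W sinα = 94.4
Slice 5: Δl = 1.5/cos29.4° = 1.722 m; N'_5 = 165·cos29.4° = 143.8; c'Δl = 16.18; W sinα = 81.0
Slice 6: Δl = 2.8/cos40.9° = 3.704 m; N'_6 = 224·cos40.9° = 169.3; c'Δl = 34.82; W sinα = 146.7
Slice 7: Δl = 1.7/cos55.8° = 3.024 m; N'_7 = 49·cos55.8° = 27.5; c'Δl = 28.43; W sinα = 40.5
Σc'Δl = 170.0 kN/m; ΣN' = 1316.2 kN/m; ΣW sinα = 404.5 kN/m
Resisting = 170.0 + 1316.2·tan31.2° = 170.0 + 797.1 = 967.1 kN/m
FS = 967.1 / 404.5 = 2.391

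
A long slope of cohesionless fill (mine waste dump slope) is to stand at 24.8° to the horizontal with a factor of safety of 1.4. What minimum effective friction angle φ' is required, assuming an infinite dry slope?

φ' = 32.9°

FS = tanφ'/tanβ ⇒ tanφ' = FS · tanβ = 1.4 · tan24.8° = 0.6469
φ' = arctan(0.6469) = 32.90°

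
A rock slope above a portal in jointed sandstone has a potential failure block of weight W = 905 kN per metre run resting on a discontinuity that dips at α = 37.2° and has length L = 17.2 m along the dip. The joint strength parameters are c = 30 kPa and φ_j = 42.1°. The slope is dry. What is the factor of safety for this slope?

FS = 2.13

Resolving the block weight along and normal to the plane and applying the Mohr–Coulomb strength on the joint:
N' = W cosα = 905·cos37.2° = 720.9 kN/m
Driving force T = W sinα = 905·sin37.2° = 547.2 kN/m
Resisting force R = c·L + N'·tanφ_j = 30·17.2 + 720.9·tan42.1° = 516.0 + 651.3 = 1167.3 kN/m
FS = R / T = 1167.3 / 547.2 = 2.133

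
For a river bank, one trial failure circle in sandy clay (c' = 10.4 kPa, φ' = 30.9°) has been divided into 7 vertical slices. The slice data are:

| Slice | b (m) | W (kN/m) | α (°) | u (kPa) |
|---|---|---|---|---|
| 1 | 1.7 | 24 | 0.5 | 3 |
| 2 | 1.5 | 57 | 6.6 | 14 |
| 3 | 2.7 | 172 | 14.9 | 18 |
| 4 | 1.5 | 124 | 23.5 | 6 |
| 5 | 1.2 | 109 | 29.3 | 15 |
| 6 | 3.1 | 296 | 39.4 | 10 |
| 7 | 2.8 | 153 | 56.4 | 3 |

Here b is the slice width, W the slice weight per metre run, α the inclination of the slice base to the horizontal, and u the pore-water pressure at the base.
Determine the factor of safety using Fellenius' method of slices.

Ordinary method of slices: FS = Σ[c'·Δl_i + (W_i cosα_i − u_i·Δl_i)·tanφ'] / Σ W_i sinα_i, with Δl_i = b_i / cosα_i.
Slice 1: Δl = 1.7/cos0.5° = 1.700 m; N'_1 = 24·cos0.5° − 3·1.700 = 18.9; c'Δl = 17.68; W sinα = 0.2
Slice 2: Δl = 1.5/cos6.6° = 1.510 m; N'_2 = 57·cos6.6° − 14·1.510 = 35.5; c'Δl = 15.70; W sinα = 6.6
Slice 3: Δl = 2.7/cos14.9° = 2.794 m; N'_3 = 172·cos14.9° − 18·2.794 = 115.9; c'Δl = 29.06; W sinα = 44.2
Slice 4: Δl = 1.5/cos23.5° = 1.636 m; N'_4 = 124·cos23.5° − 6·1.636 = 103.9; c'Δl = 17.01; W sinα = 49.4
Slice 5: Δl = 1.2/cos29.3° = 1.376 m; N'_5 = 109·cos29.3° − 15·1.376 = 74.4; c'Δl = 14.31; W sinα = 53.3
Slice 6: Δl = 3.1/cos39.4° = 4.012 m; N'_6 = 296·cos39.4° − 10·4.012 = 188.6; c'Δl = 41.72; W sinα = 187.9
Slice 7: Δl = 2.8/cos56.4° = 5.060 m; N'_7 = 153·cos56.4° − 3·5.060 = 69.5; c'Δl = 52.62; W sinα = 127.4
Σc'Δl = 188.1 kN/m; ΣN' = 606.7 kN/m; ΣW sinα = 469.1 kN/m
Resisting = 188.1 + 606.7·tan30.9° = 188.1 + 363.1 = 551.2 kN/m
FS = 551.2 / 469.1 = 1.175

FS = 1.18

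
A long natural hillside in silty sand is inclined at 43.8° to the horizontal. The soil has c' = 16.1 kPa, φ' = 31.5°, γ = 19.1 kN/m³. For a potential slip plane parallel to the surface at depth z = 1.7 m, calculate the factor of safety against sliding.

FS = 1.63

For an infinite slope with a slip plane parallel to the surface (no pore pressure): FS = [c' + γz cos²β tanφ'] / [γz sinβ cosβ].
γz = 19.1·1.7 = 32.47 kN/m²
Numerator = 16.1 + 32.47·cos²43.8°·tan31.5° = 16.1 + 32.47·0.5209·0.6128 = 26.465 kPa
Denominator = 32.47·sin43.8°·cos43.8° = 32.47·0.6921·0.7218 = 16.221 kPa
FS = 26.465 / 16.221 = 1.632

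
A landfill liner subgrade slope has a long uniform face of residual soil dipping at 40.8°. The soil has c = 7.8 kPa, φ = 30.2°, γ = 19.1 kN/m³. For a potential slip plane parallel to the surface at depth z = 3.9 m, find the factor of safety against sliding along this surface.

For an infinite slope with a slip plane parallel to the surface (no pore pressure): FS = [c + γz cos²β tanφ] / [γz sinβ cosβ].
γz = 19.1·3.9 = 74.49 kN/m²
Numerator = 7.8 + 74.49·cos²40.8°·tan30.2° = 7.8 + 74.49·0.5730·0.5820 = 32.644 kPa
Denominator = 74.49·sin40.8°·cos40.8° = 74.49·0.6534·0.7570 = 36.845 kPa
FS = 32.644 / 36.845 = 0.886

FS = 0.89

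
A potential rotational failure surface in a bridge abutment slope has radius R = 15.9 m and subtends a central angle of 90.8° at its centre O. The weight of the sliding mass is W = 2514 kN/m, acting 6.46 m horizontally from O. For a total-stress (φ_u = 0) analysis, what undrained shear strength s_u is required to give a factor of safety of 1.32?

s_u = 53.5 kPa

FS = s_u·L_a·R / (W·d), so s_u = FS·W·d / (L_a·R).
Arc length L_a = R·θ = 15.9·(90.8°·π/180) = 15.9·1.5848 = 25.20 m
s_u = 1.32·2514·6.46 / (25.20·15.9) = 21437.4 / 400.64 = 53.51 kPa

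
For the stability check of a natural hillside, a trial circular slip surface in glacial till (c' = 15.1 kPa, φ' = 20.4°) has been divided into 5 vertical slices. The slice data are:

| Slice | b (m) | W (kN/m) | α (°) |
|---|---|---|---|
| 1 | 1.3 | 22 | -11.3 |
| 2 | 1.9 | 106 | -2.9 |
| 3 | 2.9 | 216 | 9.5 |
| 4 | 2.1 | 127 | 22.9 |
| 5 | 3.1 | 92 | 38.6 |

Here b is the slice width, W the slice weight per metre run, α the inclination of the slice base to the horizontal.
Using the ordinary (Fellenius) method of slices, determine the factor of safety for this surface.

Ordinary method of slices: FS = Σ[c'·Δl_i + (W_i cosα_i)·tanφ'] / Σ W_i sinα_i, with Δl_i = b_i / cosα_i.
Slice 1: Δl = 1.3/cos(-11.3°) = 1.326 m; N'_1 = 22·cos(-11.3°) = 21.6; c'Δl = 20.02; W sinα = -4.3
Slice 2: Δl = 1.9/cos(-2.9°) = 1.902 m; N'_2 = 106·cos(-2.9°) = 105.9; c'Δl = 28.73; W sinα = -5.4
Slice 3: Δl = 2.9/cos9.5° = 2.940 m; N'_3 = 216·cos9.5° = 213.0; c'Δl = 44.40; W sinα = 35.7
Slice 4: Δl = 2.1/cos22.9° = 2.280 m; N'_4 = 127·cos22.9° = 117.0; c'Δl = 34.42; W sinα = 49.4
Slice 5: Δl = 3.1/cos38.6° = 3.967 m; N'_5 = 92·cos38.6° = 71.9; c'Δl = 59.90; W sinα = 57.4
Σc'Δl = 187.5 kN/m; ΣN' = 529.4 kN/m; ΣW sinα = 132.8 kN/m
Resisting = 187.5 + 529.4·tan20.4° = 187.5 + 196.9 = 384.3 kN/m
FS = 384.3 / 132.8 = 2.894

FS = 2.89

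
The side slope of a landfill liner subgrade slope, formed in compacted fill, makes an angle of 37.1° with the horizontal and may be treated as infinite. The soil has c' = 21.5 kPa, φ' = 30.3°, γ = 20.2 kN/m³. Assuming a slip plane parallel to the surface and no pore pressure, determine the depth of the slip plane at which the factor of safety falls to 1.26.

Setting FS = 1.26 in FS = [c' + γz cos²β tanφ'] / [γz sinβ cosβ] and solving for z:
z = c' / [γ cosβ (FS·sinβ − cosβ·tanφ')]
  = 21.5 / [20.2·cos37.1°·(1.26·sin37.1° − cos37.1°·tan30.3°)]
  = 21.5 / [20.2·0.7976·(1.26·0.6032 − 0.7976·0.5844)]
  = 21.5 / 4.7362 = 4.539 m

z = 4.54 m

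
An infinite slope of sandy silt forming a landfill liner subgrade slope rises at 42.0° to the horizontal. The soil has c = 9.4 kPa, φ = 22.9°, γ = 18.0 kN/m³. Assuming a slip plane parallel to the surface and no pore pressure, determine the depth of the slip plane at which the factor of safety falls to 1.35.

Setting FS = 1.35 in FS = [c + γz cos²β tanφ] / [γz sinβ cosβ] and solving for z:
z = c / [γ cosβ (FS·sinβ − cosβ·tanφ)]
  = 9.4 / [18.0·cos42.0°·(1.35·sin42.0° − cos42.0°·tan22.9°)]
  = 9.4 / [18.0·0.7431·(1.35·0.6691 − 0.7431·0.4224)]
  = 9.4 / 7.8843 = 1.192 m

z = 1.19 m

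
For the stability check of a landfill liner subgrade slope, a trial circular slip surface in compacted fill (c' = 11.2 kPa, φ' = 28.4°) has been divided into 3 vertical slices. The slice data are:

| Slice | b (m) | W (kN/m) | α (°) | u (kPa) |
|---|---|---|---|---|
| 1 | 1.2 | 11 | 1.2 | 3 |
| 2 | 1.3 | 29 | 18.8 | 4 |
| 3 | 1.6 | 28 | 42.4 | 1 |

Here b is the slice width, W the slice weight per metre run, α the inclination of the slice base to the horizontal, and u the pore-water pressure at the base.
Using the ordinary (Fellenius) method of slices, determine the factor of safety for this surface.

Ordinary method of slices: FS = Σ[c'·Δl_i + (W_i cosα_i − u_i·Δl_i)·tanφ'] / Σ W_i sinα_i, with Δl_i = b_i / cosα_i.
Slice 1: Δl = 1.2/cos1.2° = 1.200 m; N'_1 = 11·cos1.2° − 3·1.200 = 7.4; c'Δl = 13.44; W sinα = 0.2
Slice 2: Δl = 1.3/cos18.8° = 1.373 m; N'_2 = 29·cos18.8° − 4·1.373 = 22.0; c'Δl = 15.38; W sinα = 9.3
Slice 3: Δl = 1.6/cos42.4° = 2.167 m; N'_3 = 28·cos42.4° − 1·2.167 = 18.5; c'Δl = 24.27; W sinα = 18.9
Σc'Δl = 53.1 kN/m; ΣN' = 47.9 kN/m; ΣW sinα = 28.5 kN/m
Resisting = 53.1 + 47.9·tan28.4° = 53.1 + 25.9 = 79.0 kN/m
FS = 79.0 / 28.5 = 2.775

FS = 2.78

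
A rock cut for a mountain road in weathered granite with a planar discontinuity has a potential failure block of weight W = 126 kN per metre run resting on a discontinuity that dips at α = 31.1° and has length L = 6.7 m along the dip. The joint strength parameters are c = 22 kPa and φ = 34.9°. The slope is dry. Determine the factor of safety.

FS = 3.42

Resolving the block weight along and normal to the plane and applying the Mohr–Coulomb strength on the joint:
N' = W cosα = 126·cos31.1° = 107.9 kN/m
Driving force T = W sinα = 126·sin31.1° = 65.1 kN/m
Resisting force R = c·L + N'·tanφ = 22·6.7 + 107.9·tan34.9° = 147.4 + 75.3 = 222.7 kN/m
FS = R / T = 222.7 / 65.1 = 3.421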